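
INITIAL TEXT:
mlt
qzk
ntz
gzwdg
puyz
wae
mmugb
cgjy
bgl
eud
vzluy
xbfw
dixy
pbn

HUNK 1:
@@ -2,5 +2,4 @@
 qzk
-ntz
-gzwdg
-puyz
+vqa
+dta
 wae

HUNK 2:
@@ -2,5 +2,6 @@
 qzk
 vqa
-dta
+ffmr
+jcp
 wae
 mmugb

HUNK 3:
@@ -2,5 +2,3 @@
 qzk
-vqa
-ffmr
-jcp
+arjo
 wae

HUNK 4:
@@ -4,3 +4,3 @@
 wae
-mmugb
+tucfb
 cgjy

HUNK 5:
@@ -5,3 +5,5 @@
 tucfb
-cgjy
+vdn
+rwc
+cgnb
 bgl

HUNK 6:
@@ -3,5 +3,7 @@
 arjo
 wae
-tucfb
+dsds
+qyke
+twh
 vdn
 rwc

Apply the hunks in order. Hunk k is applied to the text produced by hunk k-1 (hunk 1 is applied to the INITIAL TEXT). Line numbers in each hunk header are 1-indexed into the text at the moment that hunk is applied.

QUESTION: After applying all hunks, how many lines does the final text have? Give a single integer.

Answer: 16

Derivation:
Hunk 1: at line 2 remove [ntz,gzwdg,puyz] add [vqa,dta] -> 13 lines: mlt qzk vqa dta wae mmugb cgjy bgl eud vzluy xbfw dixy pbn
Hunk 2: at line 2 remove [dta] add [ffmr,jcp] -> 14 lines: mlt qzk vqa ffmr jcp wae mmugb cgjy bgl eud vzluy xbfw dixy pbn
Hunk 3: at line 2 remove [vqa,ffmr,jcp] add [arjo] -> 12 lines: mlt qzk arjo wae mmugb cgjy bgl eud vzluy xbfw dixy pbn
Hunk 4: at line 4 remove [mmugb] add [tucfb] -> 12 lines: mlt qzk arjo wae tucfb cgjy bgl eud vzluy xbfw dixy pbn
Hunk 5: at line 5 remove [cgjy] add [vdn,rwc,cgnb] -> 14 lines: mlt qzk arjo wae tucfb vdn rwc cgnb bgl eud vzluy xbfw dixy pbn
Hunk 6: at line 3 remove [tucfb] add [dsds,qyke,twh] -> 16 lines: mlt qzk arjo wae dsds qyke twh vdn rwc cgnb bgl eud vzluy xbfw dixy pbn
Final line count: 16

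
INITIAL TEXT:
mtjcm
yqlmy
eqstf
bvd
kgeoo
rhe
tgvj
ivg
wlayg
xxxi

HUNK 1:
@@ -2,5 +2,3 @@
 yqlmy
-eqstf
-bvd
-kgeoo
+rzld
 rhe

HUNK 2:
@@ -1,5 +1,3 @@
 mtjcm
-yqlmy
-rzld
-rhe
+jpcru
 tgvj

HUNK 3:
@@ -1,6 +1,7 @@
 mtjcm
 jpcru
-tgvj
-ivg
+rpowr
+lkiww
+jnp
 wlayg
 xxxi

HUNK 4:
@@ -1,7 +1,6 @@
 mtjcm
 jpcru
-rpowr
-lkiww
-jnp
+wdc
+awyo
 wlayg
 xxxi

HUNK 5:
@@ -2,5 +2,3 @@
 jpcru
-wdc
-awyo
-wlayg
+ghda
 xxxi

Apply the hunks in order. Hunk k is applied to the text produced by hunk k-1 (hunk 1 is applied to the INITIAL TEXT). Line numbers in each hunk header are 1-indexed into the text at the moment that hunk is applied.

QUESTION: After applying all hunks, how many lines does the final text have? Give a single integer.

Hunk 1: at line 2 remove [eqstf,bvd,kgeoo] add [rzld] -> 8 lines: mtjcm yqlmy rzld rhe tgvj ivg wlayg xxxi
Hunk 2: at line 1 remove [yqlmy,rzld,rhe] add [jpcru] -> 6 lines: mtjcm jpcru tgvj ivg wlayg xxxi
Hunk 3: at line 1 remove [tgvj,ivg] add [rpowr,lkiww,jnp] -> 7 lines: mtjcm jpcru rpowr lkiww jnp wlayg xxxi
Hunk 4: at line 1 remove [rpowr,lkiww,jnp] add [wdc,awyo] -> 6 lines: mtjcm jpcru wdc awyo wlayg xxxi
Hunk 5: at line 2 remove [wdc,awyo,wlayg] add [ghda] -> 4 lines: mtjcm jpcru ghda xxxi
Final line count: 4

Answer: 4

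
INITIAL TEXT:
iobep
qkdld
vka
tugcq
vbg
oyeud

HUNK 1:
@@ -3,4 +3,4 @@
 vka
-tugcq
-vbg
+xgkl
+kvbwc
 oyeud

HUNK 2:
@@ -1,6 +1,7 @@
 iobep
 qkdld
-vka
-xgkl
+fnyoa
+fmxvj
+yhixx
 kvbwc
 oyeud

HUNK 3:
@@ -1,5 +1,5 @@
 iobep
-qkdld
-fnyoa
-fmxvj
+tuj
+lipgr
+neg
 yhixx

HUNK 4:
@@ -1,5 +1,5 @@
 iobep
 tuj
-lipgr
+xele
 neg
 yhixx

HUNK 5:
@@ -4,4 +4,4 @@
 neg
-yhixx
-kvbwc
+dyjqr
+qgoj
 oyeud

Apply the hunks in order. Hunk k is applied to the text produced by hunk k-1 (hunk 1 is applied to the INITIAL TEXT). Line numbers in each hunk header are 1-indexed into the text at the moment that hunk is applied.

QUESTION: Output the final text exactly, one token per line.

Answer: iobep
tuj
xele
neg
dyjqr
qgoj
oyeud

Derivation:
Hunk 1: at line 3 remove [tugcq,vbg] add [xgkl,kvbwc] -> 6 lines: iobep qkdld vka xgkl kvbwc oyeud
Hunk 2: at line 1 remove [vka,xgkl] add [fnyoa,fmxvj,yhixx] -> 7 lines: iobep qkdld fnyoa fmxvj yhixx kvbwc oyeud
Hunk 3: at line 1 remove [qkdld,fnyoa,fmxvj] add [tuj,lipgr,neg] -> 7 lines: iobep tuj lipgr neg yhixx kvbwc oyeud
Hunk 4: at line 1 remove [lipgr] add [xele] -> 7 lines: iobep tuj xele neg yhixx kvbwc oyeud
Hunk 5: at line 4 remove [yhixx,kvbwc] add [dyjqr,qgoj] -> 7 lines: iobep tuj xele neg dyjqr qgoj oyeud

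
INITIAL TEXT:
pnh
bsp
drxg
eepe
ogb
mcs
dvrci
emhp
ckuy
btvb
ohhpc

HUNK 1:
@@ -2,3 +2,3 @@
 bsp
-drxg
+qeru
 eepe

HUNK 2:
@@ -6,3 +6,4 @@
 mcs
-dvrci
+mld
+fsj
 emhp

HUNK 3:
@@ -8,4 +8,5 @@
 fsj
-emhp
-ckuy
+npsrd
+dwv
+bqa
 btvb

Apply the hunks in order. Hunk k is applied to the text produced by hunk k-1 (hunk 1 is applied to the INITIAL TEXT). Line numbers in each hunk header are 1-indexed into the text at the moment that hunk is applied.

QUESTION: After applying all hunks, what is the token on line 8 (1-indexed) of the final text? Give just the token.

Answer: fsj

Derivation:
Hunk 1: at line 2 remove [drxg] add [qeru] -> 11 lines: pnh bsp qeru eepe ogb mcs dvrci emhp ckuy btvb ohhpc
Hunk 2: at line 6 remove [dvrci] add [mld,fsj] -> 12 lines: pnh bsp qeru eepe ogb mcs mld fsj emhp ckuy btvb ohhpc
Hunk 3: at line 8 remove [emhp,ckuy] add [npsrd,dwv,bqa] -> 13 lines: pnh bsp qeru eepe ogb mcs mld fsj npsrd dwv bqa btvb ohhpc
Final line 8: fsj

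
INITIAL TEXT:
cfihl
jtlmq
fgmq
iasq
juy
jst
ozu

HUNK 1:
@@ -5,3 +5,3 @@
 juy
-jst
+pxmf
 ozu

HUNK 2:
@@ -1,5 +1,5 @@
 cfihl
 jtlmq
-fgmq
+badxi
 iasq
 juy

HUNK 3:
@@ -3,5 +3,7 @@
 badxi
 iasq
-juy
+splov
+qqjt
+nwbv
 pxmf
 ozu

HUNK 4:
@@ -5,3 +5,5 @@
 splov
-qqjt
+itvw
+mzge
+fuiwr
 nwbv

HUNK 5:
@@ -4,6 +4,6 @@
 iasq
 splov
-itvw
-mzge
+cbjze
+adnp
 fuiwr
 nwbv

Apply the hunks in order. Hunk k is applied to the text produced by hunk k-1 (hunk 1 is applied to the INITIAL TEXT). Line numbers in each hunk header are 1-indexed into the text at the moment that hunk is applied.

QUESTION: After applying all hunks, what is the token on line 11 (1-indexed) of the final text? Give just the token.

Answer: ozu

Derivation:
Hunk 1: at line 5 remove [jst] add [pxmf] -> 7 lines: cfihl jtlmq fgmq iasq juy pxmf ozu
Hunk 2: at line 1 remove [fgmq] add [badxi] -> 7 lines: cfihl jtlmq badxi iasq juy pxmf ozu
Hunk 3: at line 3 remove [juy] add [splov,qqjt,nwbv] -> 9 lines: cfihl jtlmq badxi iasq splov qqjt nwbv pxmf ozu
Hunk 4: at line 5 remove [qqjt] add [itvw,mzge,fuiwr] -> 11 lines: cfihl jtlmq badxi iasq splov itvw mzge fuiwr nwbv pxmf ozu
Hunk 5: at line 4 remove [itvw,mzge] add [cbjze,adnp] -> 11 lines: cfihl jtlmq badxi iasq splov cbjze adnp fuiwr nwbv pxmf ozu
Final line 11: ozu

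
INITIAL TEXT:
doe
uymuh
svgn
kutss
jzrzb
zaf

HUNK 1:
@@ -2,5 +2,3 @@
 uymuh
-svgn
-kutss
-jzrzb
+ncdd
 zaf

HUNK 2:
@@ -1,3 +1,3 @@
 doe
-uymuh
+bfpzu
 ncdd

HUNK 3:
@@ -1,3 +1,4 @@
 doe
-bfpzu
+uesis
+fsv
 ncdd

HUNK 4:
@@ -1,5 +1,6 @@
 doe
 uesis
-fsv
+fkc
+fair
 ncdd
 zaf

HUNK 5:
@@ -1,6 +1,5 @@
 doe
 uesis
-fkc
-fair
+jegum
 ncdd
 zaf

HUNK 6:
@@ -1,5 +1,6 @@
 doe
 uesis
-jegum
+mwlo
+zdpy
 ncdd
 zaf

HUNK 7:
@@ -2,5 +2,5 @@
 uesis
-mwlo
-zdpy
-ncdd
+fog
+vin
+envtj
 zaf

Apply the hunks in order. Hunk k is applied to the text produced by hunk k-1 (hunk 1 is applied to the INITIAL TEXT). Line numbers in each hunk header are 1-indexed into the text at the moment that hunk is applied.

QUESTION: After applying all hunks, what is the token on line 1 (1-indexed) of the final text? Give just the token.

Answer: doe

Derivation:
Hunk 1: at line 2 remove [svgn,kutss,jzrzb] add [ncdd] -> 4 lines: doe uymuh ncdd zaf
Hunk 2: at line 1 remove [uymuh] add [bfpzu] -> 4 lines: doe bfpzu ncdd zaf
Hunk 3: at line 1 remove [bfpzu] add [uesis,fsv] -> 5 lines: doe uesis fsv ncdd zaf
Hunk 4: at line 1 remove [fsv] add [fkc,fair] -> 6 lines: doe uesis fkc fair ncdd zaf
Hunk 5: at line 1 remove [fkc,fair] add [jegum] -> 5 lines: doe uesis jegum ncdd zaf
Hunk 6: at line 1 remove [jegum] add [mwlo,zdpy] -> 6 lines: doe uesis mwlo zdpy ncdd zaf
Hunk 7: at line 2 remove [mwlo,zdpy,ncdd] add [fog,vin,envtj] -> 6 lines: doe uesis fog vin envtj zaf
Final line 1: doe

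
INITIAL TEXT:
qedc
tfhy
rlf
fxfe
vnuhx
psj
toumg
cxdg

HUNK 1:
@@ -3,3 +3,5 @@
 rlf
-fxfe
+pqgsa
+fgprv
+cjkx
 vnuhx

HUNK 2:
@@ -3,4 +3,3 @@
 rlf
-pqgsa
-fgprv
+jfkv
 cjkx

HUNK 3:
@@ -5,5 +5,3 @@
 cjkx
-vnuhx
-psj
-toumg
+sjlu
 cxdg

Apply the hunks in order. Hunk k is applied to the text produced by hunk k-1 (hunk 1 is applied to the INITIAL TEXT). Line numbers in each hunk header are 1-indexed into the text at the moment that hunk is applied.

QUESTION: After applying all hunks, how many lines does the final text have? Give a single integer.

Hunk 1: at line 3 remove [fxfe] add [pqgsa,fgprv,cjkx] -> 10 lines: qedc tfhy rlf pqgsa fgprv cjkx vnuhx psj toumg cxdg
Hunk 2: at line 3 remove [pqgsa,fgprv] add [jfkv] -> 9 lines: qedc tfhy rlf jfkv cjkx vnuhx psj toumg cxdg
Hunk 3: at line 5 remove [vnuhx,psj,toumg] add [sjlu] -> 7 lines: qedc tfhy rlf jfkv cjkx sjlu cxdg
Final line count: 7

Answer: 7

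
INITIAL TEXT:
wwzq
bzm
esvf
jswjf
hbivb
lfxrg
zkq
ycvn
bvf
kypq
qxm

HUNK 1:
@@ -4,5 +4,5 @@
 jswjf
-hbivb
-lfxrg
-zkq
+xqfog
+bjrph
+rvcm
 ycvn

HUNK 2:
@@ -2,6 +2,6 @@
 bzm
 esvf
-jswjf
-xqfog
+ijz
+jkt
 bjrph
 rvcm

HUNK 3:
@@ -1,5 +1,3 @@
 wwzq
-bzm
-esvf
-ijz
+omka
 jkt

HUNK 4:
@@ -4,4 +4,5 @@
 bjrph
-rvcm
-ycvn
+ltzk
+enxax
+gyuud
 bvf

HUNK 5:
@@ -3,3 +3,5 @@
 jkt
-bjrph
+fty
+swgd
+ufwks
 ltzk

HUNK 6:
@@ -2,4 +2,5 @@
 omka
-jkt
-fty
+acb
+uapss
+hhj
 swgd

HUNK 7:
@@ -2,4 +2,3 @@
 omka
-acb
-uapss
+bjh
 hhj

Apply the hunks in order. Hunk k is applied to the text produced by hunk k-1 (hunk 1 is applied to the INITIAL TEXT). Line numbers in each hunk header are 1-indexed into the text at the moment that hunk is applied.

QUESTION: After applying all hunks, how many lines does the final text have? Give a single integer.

Hunk 1: at line 4 remove [hbivb,lfxrg,zkq] add [xqfog,bjrph,rvcm] -> 11 lines: wwzq bzm esvf jswjf xqfog bjrph rvcm ycvn bvf kypq qxm
Hunk 2: at line 2 remove [jswjf,xqfog] add [ijz,jkt] -> 11 lines: wwzq bzm esvf ijz jkt bjrph rvcm ycvn bvf kypq qxm
Hunk 3: at line 1 remove [bzm,esvf,ijz] add [omka] -> 9 lines: wwzq omka jkt bjrph rvcm ycvn bvf kypq qxm
Hunk 4: at line 4 remove [rvcm,ycvn] add [ltzk,enxax,gyuud] -> 10 lines: wwzq omka jkt bjrph ltzk enxax gyuud bvf kypq qxm
Hunk 5: at line 3 remove [bjrph] add [fty,swgd,ufwks] -> 12 lines: wwzq omka jkt fty swgd ufwks ltzk enxax gyuud bvf kypq qxm
Hunk 6: at line 2 remove [jkt,fty] add [acb,uapss,hhj] -> 13 lines: wwzq omka acb uapss hhj swgd ufwks ltzk enxax gyuud bvf kypq qxm
Hunk 7: at line 2 remove [acb,uapss] add [bjh] -> 12 lines: wwzq omka bjh hhj swgd ufwks ltzk enxax gyuud bvf kypq qxm
Final line count: 12

Answer: 12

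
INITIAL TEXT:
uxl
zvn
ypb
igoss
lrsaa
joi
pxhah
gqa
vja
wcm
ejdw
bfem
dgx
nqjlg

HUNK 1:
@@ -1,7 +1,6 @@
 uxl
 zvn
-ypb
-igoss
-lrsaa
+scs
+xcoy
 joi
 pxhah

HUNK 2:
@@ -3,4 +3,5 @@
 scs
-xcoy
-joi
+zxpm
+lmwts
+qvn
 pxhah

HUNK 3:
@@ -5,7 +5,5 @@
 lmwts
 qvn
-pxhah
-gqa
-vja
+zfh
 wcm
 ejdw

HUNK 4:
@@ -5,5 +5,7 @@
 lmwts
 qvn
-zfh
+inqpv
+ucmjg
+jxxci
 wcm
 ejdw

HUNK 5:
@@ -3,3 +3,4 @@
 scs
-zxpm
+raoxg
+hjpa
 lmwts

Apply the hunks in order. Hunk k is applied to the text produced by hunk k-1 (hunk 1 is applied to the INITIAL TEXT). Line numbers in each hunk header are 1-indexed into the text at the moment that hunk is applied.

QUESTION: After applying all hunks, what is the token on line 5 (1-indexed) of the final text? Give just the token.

Answer: hjpa

Derivation:
Hunk 1: at line 1 remove [ypb,igoss,lrsaa] add [scs,xcoy] -> 13 lines: uxl zvn scs xcoy joi pxhah gqa vja wcm ejdw bfem dgx nqjlg
Hunk 2: at line 3 remove [xcoy,joi] add [zxpm,lmwts,qvn] -> 14 lines: uxl zvn scs zxpm lmwts qvn pxhah gqa vja wcm ejdw bfem dgx nqjlg
Hunk 3: at line 5 remove [pxhah,gqa,vja] add [zfh] -> 12 lines: uxl zvn scs zxpm lmwts qvn zfh wcm ejdw bfem dgx nqjlg
Hunk 4: at line 5 remove [zfh] add [inqpv,ucmjg,jxxci] -> 14 lines: uxl zvn scs zxpm lmwts qvn inqpv ucmjg jxxci wcm ejdw bfem dgx nqjlg
Hunk 5: at line 3 remove [zxpm] add [raoxg,hjpa] -> 15 lines: uxl zvn scs raoxg hjpa lmwts qvn inqpv ucmjg jxxci wcm ejdw bfem dgx nqjlg
Final line 5: hjpa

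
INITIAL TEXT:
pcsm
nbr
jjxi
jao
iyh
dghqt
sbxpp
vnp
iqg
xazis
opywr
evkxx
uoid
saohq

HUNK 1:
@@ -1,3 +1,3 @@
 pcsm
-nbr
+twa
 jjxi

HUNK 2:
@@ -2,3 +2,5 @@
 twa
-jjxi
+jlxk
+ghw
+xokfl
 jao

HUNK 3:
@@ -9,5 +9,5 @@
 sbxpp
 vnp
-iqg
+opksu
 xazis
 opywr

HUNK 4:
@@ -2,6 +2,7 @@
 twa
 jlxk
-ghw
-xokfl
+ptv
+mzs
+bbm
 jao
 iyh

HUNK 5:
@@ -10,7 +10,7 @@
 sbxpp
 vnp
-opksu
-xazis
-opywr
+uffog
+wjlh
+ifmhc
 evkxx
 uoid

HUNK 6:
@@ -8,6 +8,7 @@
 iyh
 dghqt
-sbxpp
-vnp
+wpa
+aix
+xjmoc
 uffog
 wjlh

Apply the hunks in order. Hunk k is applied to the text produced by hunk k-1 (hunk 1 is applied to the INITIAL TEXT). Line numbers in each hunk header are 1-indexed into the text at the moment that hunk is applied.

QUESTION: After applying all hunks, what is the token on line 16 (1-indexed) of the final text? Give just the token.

Answer: evkxx

Derivation:
Hunk 1: at line 1 remove [nbr] add [twa] -> 14 lines: pcsm twa jjxi jao iyh dghqt sbxpp vnp iqg xazis opywr evkxx uoid saohq
Hunk 2: at line 2 remove [jjxi] add [jlxk,ghw,xokfl] -> 16 lines: pcsm twa jlxk ghw xokfl jao iyh dghqt sbxpp vnp iqg xazis opywr evkxx uoid saohq
Hunk 3: at line 9 remove [iqg] add [opksu] -> 16 lines: pcsm twa jlxk ghw xokfl jao iyh dghqt sbxpp vnp opksu xazis opywr evkxx uoid saohq
Hunk 4: at line 2 remove [ghw,xokfl] add [ptv,mzs,bbm] -> 17 lines: pcsm twa jlxk ptv mzs bbm jao iyh dghqt sbxpp vnp opksu xazis opywr evkxx uoid saohq
Hunk 5: at line 10 remove [opksu,xazis,opywr] add [uffog,wjlh,ifmhc] -> 17 lines: pcsm twa jlxk ptv mzs bbm jao iyh dghqt sbxpp vnp uffog wjlh ifmhc evkxx uoid saohq
Hunk 6: at line 8 remove [sbxpp,vnp] add [wpa,aix,xjmoc] -> 18 lines: pcsm twa jlxk ptv mzs bbm jao iyh dghqt wpa aix xjmoc uffog wjlh ifmhc evkxx uoid saohq
Final line 16: evkxx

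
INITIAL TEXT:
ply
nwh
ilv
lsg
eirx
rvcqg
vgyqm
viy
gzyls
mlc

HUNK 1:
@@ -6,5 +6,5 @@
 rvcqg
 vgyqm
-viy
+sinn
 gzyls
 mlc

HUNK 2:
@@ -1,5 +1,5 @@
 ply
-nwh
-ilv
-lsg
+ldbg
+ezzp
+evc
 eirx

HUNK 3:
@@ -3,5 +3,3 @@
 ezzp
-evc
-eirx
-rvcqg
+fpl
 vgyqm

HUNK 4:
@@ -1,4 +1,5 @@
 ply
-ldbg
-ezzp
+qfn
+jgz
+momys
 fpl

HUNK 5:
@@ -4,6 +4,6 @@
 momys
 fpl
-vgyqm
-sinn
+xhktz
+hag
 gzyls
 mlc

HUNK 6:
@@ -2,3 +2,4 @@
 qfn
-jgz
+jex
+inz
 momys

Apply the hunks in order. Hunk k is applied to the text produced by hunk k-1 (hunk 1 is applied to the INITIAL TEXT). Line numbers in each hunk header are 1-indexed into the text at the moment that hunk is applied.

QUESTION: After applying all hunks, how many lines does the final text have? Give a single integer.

Answer: 10

Derivation:
Hunk 1: at line 6 remove [viy] add [sinn] -> 10 lines: ply nwh ilv lsg eirx rvcqg vgyqm sinn gzyls mlc
Hunk 2: at line 1 remove [nwh,ilv,lsg] add [ldbg,ezzp,evc] -> 10 lines: ply ldbg ezzp evc eirx rvcqg vgyqm sinn gzyls mlc
Hunk 3: at line 3 remove [evc,eirx,rvcqg] add [fpl] -> 8 lines: ply ldbg ezzp fpl vgyqm sinn gzyls mlc
Hunk 4: at line 1 remove [ldbg,ezzp] add [qfn,jgz,momys] -> 9 lines: ply qfn jgz momys fpl vgyqm sinn gzyls mlc
Hunk 5: at line 4 remove [vgyqm,sinn] add [xhktz,hag] -> 9 lines: ply qfn jgz momys fpl xhktz hag gzyls mlc
Hunk 6: at line 2 remove [jgz] add [jex,inz] -> 10 lines: ply qfn jex inz momys fpl xhktz hag gzyls mlc
Final line count: 10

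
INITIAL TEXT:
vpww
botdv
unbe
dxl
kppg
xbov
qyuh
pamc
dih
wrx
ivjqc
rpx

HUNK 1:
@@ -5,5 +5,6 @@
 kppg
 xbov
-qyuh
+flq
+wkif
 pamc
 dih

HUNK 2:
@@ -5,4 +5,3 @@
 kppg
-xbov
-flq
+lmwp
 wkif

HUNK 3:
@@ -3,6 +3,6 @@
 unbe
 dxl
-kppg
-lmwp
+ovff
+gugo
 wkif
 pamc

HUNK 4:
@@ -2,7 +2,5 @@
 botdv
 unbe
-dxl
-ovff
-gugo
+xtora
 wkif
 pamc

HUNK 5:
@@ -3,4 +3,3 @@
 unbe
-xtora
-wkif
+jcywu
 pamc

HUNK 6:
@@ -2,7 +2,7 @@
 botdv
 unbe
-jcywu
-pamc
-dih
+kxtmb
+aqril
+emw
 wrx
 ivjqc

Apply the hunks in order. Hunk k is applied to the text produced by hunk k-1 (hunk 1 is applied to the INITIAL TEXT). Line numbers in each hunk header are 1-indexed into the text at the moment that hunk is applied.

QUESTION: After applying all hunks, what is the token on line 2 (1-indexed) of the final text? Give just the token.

Answer: botdv

Derivation:
Hunk 1: at line 5 remove [qyuh] add [flq,wkif] -> 13 lines: vpww botdv unbe dxl kppg xbov flq wkif pamc dih wrx ivjqc rpx
Hunk 2: at line 5 remove [xbov,flq] add [lmwp] -> 12 lines: vpww botdv unbe dxl kppg lmwp wkif pamc dih wrx ivjqc rpx
Hunk 3: at line 3 remove [kppg,lmwp] add [ovff,gugo] -> 12 lines: vpww botdv unbe dxl ovff gugo wkif pamc dih wrx ivjqc rpx
Hunk 4: at line 2 remove [dxl,ovff,gugo] add [xtora] -> 10 lines: vpww botdv unbe xtora wkif pamc dih wrx ivjqc rpx
Hunk 5: at line 3 remove [xtora,wkif] add [jcywu] -> 9 lines: vpww botdv unbe jcywu pamc dih wrx ivjqc rpx
Hunk 6: at line 2 remove [jcywu,pamc,dih] add [kxtmb,aqril,emw] -> 9 lines: vpww botdv unbe kxtmb aqril emw wrx ivjqc rpx
Final line 2: botdv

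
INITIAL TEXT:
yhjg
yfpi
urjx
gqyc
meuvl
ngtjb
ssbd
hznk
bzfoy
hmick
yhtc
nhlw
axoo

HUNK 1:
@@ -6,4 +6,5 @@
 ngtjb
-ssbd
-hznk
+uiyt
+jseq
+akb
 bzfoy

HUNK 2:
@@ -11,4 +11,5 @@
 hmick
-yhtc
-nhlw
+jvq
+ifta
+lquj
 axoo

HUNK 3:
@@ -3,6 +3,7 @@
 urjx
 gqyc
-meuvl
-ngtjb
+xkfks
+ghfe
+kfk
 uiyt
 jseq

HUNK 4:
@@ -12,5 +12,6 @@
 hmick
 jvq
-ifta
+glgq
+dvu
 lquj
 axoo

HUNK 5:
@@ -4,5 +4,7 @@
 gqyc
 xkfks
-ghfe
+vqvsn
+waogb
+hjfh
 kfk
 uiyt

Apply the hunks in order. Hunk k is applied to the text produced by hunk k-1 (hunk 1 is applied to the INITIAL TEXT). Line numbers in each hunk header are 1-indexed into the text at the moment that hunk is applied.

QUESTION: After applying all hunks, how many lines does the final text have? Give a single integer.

Answer: 19

Derivation:
Hunk 1: at line 6 remove [ssbd,hznk] add [uiyt,jseq,akb] -> 14 lines: yhjg yfpi urjx gqyc meuvl ngtjb uiyt jseq akb bzfoy hmick yhtc nhlw axoo
Hunk 2: at line 11 remove [yhtc,nhlw] add [jvq,ifta,lquj] -> 15 lines: yhjg yfpi urjx gqyc meuvl ngtjb uiyt jseq akb bzfoy hmick jvq ifta lquj axoo
Hunk 3: at line 3 remove [meuvl,ngtjb] add [xkfks,ghfe,kfk] -> 16 lines: yhjg yfpi urjx gqyc xkfks ghfe kfk uiyt jseq akb bzfoy hmick jvq ifta lquj axoo
Hunk 4: at line 12 remove [ifta] add [glgq,dvu] -> 17 lines: yhjg yfpi urjx gqyc xkfks ghfe kfk uiyt jseq akb bzfoy hmick jvq glgq dvu lquj axoo
Hunk 5: at line 4 remove [ghfe] add [vqvsn,waogb,hjfh] -> 19 lines: yhjg yfpi urjx gqyc xkfks vqvsn waogb hjfh kfk uiyt jseq akb bzfoy hmick jvq glgq dvu lquj axoo
Final line count: 19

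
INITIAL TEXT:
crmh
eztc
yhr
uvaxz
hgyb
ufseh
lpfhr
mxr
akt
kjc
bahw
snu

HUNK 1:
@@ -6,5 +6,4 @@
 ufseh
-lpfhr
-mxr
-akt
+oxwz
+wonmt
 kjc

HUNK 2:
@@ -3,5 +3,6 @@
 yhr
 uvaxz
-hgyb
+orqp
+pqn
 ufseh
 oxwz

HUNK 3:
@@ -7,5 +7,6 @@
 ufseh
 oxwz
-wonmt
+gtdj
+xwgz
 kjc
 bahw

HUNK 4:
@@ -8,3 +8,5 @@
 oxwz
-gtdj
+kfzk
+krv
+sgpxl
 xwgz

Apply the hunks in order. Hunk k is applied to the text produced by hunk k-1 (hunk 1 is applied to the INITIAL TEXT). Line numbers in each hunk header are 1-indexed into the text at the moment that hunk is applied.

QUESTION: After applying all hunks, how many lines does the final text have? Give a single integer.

Answer: 15

Derivation:
Hunk 1: at line 6 remove [lpfhr,mxr,akt] add [oxwz,wonmt] -> 11 lines: crmh eztc yhr uvaxz hgyb ufseh oxwz wonmt kjc bahw snu
Hunk 2: at line 3 remove [hgyb] add [orqp,pqn] -> 12 lines: crmh eztc yhr uvaxz orqp pqn ufseh oxwz wonmt kjc bahw snu
Hunk 3: at line 7 remove [wonmt] add [gtdj,xwgz] -> 13 lines: crmh eztc yhr uvaxz orqp pqn ufseh oxwz gtdj xwgz kjc bahw snu
Hunk 4: at line 8 remove [gtdj] add [kfzk,krv,sgpxl] -> 15 lines: crmh eztc yhr uvaxz orqp pqn ufseh oxwz kfzk krv sgpxl xwgz kjc bahw snu
Final line count: 15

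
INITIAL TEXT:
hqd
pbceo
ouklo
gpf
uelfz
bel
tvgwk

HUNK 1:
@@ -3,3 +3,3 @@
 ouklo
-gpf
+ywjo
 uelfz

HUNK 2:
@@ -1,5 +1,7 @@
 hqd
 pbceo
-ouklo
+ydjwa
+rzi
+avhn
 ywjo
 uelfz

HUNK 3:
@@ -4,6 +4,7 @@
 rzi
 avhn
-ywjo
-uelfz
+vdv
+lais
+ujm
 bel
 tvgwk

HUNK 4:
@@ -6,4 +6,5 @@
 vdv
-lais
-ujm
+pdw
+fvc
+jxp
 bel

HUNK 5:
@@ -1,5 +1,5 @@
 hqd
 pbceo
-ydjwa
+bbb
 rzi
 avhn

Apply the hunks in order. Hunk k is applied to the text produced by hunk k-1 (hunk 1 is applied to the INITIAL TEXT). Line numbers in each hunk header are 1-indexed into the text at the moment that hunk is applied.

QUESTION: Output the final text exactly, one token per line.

Answer: hqd
pbceo
bbb
rzi
avhn
vdv
pdw
fvc
jxp
bel
tvgwk

Derivation:
Hunk 1: at line 3 remove [gpf] add [ywjo] -> 7 lines: hqd pbceo ouklo ywjo uelfz bel tvgwk
Hunk 2: at line 1 remove [ouklo] add [ydjwa,rzi,avhn] -> 9 lines: hqd pbceo ydjwa rzi avhn ywjo uelfz bel tvgwk
Hunk 3: at line 4 remove [ywjo,uelfz] add [vdv,lais,ujm] -> 10 lines: hqd pbceo ydjwa rzi avhn vdv lais ujm bel tvgwk
Hunk 4: at line 6 remove [lais,ujm] add [pdw,fvc,jxp] -> 11 lines: hqd pbceo ydjwa rzi avhn vdv pdw fvc jxp bel tvgwk
Hunk 5: at line 1 remove [ydjwa] add [bbb] -> 11 lines: hqd pbceo bbb rzi avhn vdv pdw fvc jxp bel tvgwk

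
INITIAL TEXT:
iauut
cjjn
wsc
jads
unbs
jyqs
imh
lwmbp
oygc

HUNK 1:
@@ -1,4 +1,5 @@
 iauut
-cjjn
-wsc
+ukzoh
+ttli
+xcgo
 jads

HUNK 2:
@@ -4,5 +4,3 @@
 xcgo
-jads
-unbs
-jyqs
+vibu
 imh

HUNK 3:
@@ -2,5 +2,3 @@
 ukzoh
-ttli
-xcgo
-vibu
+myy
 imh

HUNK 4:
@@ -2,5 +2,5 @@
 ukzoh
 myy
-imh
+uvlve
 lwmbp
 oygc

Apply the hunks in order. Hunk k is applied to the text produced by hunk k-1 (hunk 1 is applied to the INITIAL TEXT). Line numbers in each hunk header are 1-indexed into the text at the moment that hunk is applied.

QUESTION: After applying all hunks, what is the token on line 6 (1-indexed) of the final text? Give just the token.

Answer: oygc

Derivation:
Hunk 1: at line 1 remove [cjjn,wsc] add [ukzoh,ttli,xcgo] -> 10 lines: iauut ukzoh ttli xcgo jads unbs jyqs imh lwmbp oygc
Hunk 2: at line 4 remove [jads,unbs,jyqs] add [vibu] -> 8 lines: iauut ukzoh ttli xcgo vibu imh lwmbp oygc
Hunk 3: at line 2 remove [ttli,xcgo,vibu] add [myy] -> 6 lines: iauut ukzoh myy imh lwmbp oygc
Hunk 4: at line 2 remove [imh] add [uvlve] -> 6 lines: iauut ukzoh myy uvlve lwmbp oygc
Final line 6: oygc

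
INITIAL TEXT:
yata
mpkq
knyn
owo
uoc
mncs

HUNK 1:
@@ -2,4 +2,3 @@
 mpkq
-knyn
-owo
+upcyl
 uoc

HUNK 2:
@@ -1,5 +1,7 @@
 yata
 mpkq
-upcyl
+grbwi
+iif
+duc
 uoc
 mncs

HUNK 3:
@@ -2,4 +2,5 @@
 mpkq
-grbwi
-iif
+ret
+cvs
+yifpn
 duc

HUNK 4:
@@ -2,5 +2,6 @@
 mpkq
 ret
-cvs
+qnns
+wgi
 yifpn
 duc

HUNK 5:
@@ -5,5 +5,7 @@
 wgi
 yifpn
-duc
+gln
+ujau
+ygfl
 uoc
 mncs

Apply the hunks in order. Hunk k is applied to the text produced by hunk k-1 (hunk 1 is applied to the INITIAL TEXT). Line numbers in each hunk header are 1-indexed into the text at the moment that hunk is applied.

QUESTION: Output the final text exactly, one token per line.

Answer: yata
mpkq
ret
qnns
wgi
yifpn
gln
ujau
ygfl
uoc
mncs

Derivation:
Hunk 1: at line 2 remove [knyn,owo] add [upcyl] -> 5 lines: yata mpkq upcyl uoc mncs
Hunk 2: at line 1 remove [upcyl] add [grbwi,iif,duc] -> 7 lines: yata mpkq grbwi iif duc uoc mncs
Hunk 3: at line 2 remove [grbwi,iif] add [ret,cvs,yifpn] -> 8 lines: yata mpkq ret cvs yifpn duc uoc mncs
Hunk 4: at line 2 remove [cvs] add [qnns,wgi] -> 9 lines: yata mpkq ret qnns wgi yifpn duc uoc mncs
Hunk 5: at line 5 remove [duc] add [gln,ujau,ygfl] -> 11 lines: yata mpkq ret qnns wgi yifpn gln ujau ygfl uoc mncs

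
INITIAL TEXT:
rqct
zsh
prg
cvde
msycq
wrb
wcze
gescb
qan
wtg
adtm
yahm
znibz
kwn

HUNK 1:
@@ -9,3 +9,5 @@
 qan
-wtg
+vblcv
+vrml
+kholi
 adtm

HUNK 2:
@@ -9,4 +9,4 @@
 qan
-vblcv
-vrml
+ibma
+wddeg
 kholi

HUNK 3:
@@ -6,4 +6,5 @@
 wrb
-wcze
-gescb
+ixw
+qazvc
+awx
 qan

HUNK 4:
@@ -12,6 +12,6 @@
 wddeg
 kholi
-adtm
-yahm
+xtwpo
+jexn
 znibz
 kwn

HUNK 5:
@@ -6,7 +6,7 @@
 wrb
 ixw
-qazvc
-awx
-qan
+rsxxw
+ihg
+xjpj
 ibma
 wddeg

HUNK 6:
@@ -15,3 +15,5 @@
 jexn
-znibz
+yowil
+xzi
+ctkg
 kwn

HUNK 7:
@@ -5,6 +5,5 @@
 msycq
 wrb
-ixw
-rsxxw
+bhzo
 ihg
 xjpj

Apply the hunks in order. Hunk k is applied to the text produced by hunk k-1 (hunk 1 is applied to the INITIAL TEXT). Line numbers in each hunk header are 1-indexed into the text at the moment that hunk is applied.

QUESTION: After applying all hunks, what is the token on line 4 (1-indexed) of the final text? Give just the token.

Hunk 1: at line 9 remove [wtg] add [vblcv,vrml,kholi] -> 16 lines: rqct zsh prg cvde msycq wrb wcze gescb qan vblcv vrml kholi adtm yahm znibz kwn
Hunk 2: at line 9 remove [vblcv,vrml] add [ibma,wddeg] -> 16 lines: rqct zsh prg cvde msycq wrb wcze gescb qan ibma wddeg kholi adtm yahm znibz kwn
Hunk 3: at line 6 remove [wcze,gescb] add [ixw,qazvc,awx] -> 17 lines: rqct zsh prg cvde msycq wrb ixw qazvc awx qan ibma wddeg kholi adtm yahm znibz kwn
Hunk 4: at line 12 remove [adtm,yahm] add [xtwpo,jexn] -> 17 lines: rqct zsh prg cvde msycq wrb ixw qazvc awx qan ibma wddeg kholi xtwpo jexn znibz kwn
Hunk 5: at line 6 remove [qazvc,awx,qan] add [rsxxw,ihg,xjpj] -> 17 lines: rqct zsh prg cvde msycq wrb ixw rsxxw ihg xjpj ibma wddeg kholi xtwpo jexn znibz kwn
Hunk 6: at line 15 remove [znibz] add [yowil,xzi,ctkg] -> 19 lines: rqct zsh prg cvde msycq wrb ixw rsxxw ihg xjpj ibma wddeg kholi xtwpo jexn yowil xzi ctkg kwn
Hunk 7: at line 5 remove [ixw,rsxxw] add [bhzo] -> 18 lines: rqct zsh prg cvde msycq wrb bhzo ihg xjpj ibma wddeg kholi xtwpo jexn yowil xzi ctkg kwn
Final line 4: cvde

Answer: cvde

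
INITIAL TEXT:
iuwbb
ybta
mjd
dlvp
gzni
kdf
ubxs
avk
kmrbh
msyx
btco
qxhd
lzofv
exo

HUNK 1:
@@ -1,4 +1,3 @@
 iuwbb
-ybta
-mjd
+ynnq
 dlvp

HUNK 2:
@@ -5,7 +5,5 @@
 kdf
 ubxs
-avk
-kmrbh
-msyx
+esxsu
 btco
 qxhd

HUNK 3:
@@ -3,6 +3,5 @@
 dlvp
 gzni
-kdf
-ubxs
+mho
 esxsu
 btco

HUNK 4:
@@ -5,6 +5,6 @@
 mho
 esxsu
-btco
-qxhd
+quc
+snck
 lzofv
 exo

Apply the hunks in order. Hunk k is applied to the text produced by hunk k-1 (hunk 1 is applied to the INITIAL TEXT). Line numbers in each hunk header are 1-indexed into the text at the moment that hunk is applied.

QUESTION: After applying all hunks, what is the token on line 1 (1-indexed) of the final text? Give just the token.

Answer: iuwbb

Derivation:
Hunk 1: at line 1 remove [ybta,mjd] add [ynnq] -> 13 lines: iuwbb ynnq dlvp gzni kdf ubxs avk kmrbh msyx btco qxhd lzofv exo
Hunk 2: at line 5 remove [avk,kmrbh,msyx] add [esxsu] -> 11 lines: iuwbb ynnq dlvp gzni kdf ubxs esxsu btco qxhd lzofv exo
Hunk 3: at line 3 remove [kdf,ubxs] add [mho] -> 10 lines: iuwbb ynnq dlvp gzni mho esxsu btco qxhd lzofv exo
Hunk 4: at line 5 remove [btco,qxhd] add [quc,snck] -> 10 lines: iuwbb ynnq dlvp gzni mho esxsu quc snck lzofv exo
Final line 1: iuwbb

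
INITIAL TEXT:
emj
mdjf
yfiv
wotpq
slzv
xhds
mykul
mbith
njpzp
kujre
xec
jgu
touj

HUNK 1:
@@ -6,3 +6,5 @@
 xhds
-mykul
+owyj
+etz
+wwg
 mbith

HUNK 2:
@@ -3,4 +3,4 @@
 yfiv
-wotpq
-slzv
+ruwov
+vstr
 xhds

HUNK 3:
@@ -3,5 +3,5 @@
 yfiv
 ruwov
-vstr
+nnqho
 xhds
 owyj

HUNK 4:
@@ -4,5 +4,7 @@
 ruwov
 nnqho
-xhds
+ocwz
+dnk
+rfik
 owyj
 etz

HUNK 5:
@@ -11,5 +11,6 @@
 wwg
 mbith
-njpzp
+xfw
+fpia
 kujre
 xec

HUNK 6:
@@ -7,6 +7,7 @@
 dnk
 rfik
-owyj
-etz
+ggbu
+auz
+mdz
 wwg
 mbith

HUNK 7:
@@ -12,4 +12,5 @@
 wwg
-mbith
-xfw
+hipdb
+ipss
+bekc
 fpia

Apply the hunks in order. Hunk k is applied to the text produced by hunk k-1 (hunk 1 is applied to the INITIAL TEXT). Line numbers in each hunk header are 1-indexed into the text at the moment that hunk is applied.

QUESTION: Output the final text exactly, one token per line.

Answer: emj
mdjf
yfiv
ruwov
nnqho
ocwz
dnk
rfik
ggbu
auz
mdz
wwg
hipdb
ipss
bekc
fpia
kujre
xec
jgu
touj

Derivation:
Hunk 1: at line 6 remove [mykul] add [owyj,etz,wwg] -> 15 lines: emj mdjf yfiv wotpq slzv xhds owyj etz wwg mbith njpzp kujre xec jgu touj
Hunk 2: at line 3 remove [wotpq,slzv] add [ruwov,vstr] -> 15 lines: emj mdjf yfiv ruwov vstr xhds owyj etz wwg mbith njpzp kujre xec jgu touj
Hunk 3: at line 3 remove [vstr] add [nnqho] -> 15 lines: emj mdjf yfiv ruwov nnqho xhds owyj etz wwg mbith njpzp kujre xec jgu touj
Hunk 4: at line 4 remove [xhds] add [ocwz,dnk,rfik] -> 17 lines: emj mdjf yfiv ruwov nnqho ocwz dnk rfik owyj etz wwg mbith njpzp kujre xec jgu touj
Hunk 5: at line 11 remove [njpzp] add [xfw,fpia] -> 18 lines: emj mdjf yfiv ruwov nnqho ocwz dnk rfik owyj etz wwg mbith xfw fpia kujre xec jgu touj
Hunk 6: at line 7 remove [owyj,etz] add [ggbu,auz,mdz] -> 19 lines: emj mdjf yfiv ruwov nnqho ocwz dnk rfik ggbu auz mdz wwg mbith xfw fpia kujre xec jgu touj
Hunk 7: at line 12 remove [mbith,xfw] add [hipdb,ipss,bekc] -> 20 lines: emj mdjf yfiv ruwov nnqho ocwz dnk rfik ggbu auz mdz wwg hipdb ipss bekc fpia kujre xec jgu touj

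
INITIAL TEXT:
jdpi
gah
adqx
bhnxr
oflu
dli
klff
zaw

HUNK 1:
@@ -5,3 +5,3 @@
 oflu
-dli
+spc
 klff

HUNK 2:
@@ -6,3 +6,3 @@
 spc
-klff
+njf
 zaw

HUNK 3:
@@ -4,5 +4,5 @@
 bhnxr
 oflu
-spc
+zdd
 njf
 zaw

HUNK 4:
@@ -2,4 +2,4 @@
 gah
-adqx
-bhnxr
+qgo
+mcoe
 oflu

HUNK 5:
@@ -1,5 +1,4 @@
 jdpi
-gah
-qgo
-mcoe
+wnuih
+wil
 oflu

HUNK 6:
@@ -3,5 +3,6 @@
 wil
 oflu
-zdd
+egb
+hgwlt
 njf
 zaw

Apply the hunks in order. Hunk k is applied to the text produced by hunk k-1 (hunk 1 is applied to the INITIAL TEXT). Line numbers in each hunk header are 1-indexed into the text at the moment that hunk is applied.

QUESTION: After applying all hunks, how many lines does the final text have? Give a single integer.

Answer: 8

Derivation:
Hunk 1: at line 5 remove [dli] add [spc] -> 8 lines: jdpi gah adqx bhnxr oflu spc klff zaw
Hunk 2: at line 6 remove [klff] add [njf] -> 8 lines: jdpi gah adqx bhnxr oflu spc njf zaw
Hunk 3: at line 4 remove [spc] add [zdd] -> 8 lines: jdpi gah adqx bhnxr oflu zdd njf zaw
Hunk 4: at line 2 remove [adqx,bhnxr] add [qgo,mcoe] -> 8 lines: jdpi gah qgo mcoe oflu zdd njf zaw
Hunk 5: at line 1 remove [gah,qgo,mcoe] add [wnuih,wil] -> 7 lines: jdpi wnuih wil oflu zdd njf zaw
Hunk 6: at line 3 remove [zdd] add [egb,hgwlt] -> 8 lines: jdpi wnuih wil oflu egb hgwlt njf zaw
Final line count: 8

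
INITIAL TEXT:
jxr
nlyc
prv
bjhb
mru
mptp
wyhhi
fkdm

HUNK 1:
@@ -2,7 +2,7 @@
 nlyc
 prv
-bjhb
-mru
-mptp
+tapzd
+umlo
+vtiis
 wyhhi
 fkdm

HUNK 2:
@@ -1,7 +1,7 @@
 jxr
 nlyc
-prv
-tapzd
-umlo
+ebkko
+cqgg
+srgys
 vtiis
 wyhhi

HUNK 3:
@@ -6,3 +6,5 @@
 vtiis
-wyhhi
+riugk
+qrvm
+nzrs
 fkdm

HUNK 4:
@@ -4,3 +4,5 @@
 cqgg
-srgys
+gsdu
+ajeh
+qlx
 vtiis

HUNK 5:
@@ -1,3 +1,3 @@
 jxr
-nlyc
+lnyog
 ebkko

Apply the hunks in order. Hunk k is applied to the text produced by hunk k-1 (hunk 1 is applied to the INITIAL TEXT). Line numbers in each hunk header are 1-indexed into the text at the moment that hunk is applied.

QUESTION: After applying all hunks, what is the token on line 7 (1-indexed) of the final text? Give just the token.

Hunk 1: at line 2 remove [bjhb,mru,mptp] add [tapzd,umlo,vtiis] -> 8 lines: jxr nlyc prv tapzd umlo vtiis wyhhi fkdm
Hunk 2: at line 1 remove [prv,tapzd,umlo] add [ebkko,cqgg,srgys] -> 8 lines: jxr nlyc ebkko cqgg srgys vtiis wyhhi fkdm
Hunk 3: at line 6 remove [wyhhi] add [riugk,qrvm,nzrs] -> 10 lines: jxr nlyc ebkko cqgg srgys vtiis riugk qrvm nzrs fkdm
Hunk 4: at line 4 remove [srgys] add [gsdu,ajeh,qlx] -> 12 lines: jxr nlyc ebkko cqgg gsdu ajeh qlx vtiis riugk qrvm nzrs fkdm
Hunk 5: at line 1 remove [nlyc] add [lnyog] -> 12 lines: jxr lnyog ebkko cqgg gsdu ajeh qlx vtiis riugk qrvm nzrs fkdm
Final line 7: qlx

Answer: qlx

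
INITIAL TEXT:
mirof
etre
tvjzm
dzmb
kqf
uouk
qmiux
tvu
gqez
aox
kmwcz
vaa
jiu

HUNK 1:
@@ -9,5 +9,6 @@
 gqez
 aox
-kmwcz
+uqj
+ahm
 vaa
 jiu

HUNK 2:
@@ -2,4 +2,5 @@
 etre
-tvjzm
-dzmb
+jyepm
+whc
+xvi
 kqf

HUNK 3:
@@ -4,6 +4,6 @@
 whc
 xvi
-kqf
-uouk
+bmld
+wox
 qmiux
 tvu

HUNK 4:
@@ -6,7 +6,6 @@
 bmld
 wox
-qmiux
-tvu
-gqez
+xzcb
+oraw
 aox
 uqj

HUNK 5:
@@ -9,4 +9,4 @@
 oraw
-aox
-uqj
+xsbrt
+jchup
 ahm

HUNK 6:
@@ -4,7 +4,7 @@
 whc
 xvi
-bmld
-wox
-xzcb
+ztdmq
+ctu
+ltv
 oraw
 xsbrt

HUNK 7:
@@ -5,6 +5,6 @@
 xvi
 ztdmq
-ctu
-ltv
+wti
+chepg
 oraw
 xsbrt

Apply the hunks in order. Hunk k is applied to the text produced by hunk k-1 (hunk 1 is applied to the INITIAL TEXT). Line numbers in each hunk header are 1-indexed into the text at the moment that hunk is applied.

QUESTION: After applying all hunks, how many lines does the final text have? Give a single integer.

Hunk 1: at line 9 remove [kmwcz] add [uqj,ahm] -> 14 lines: mirof etre tvjzm dzmb kqf uouk qmiux tvu gqez aox uqj ahm vaa jiu
Hunk 2: at line 2 remove [tvjzm,dzmb] add [jyepm,whc,xvi] -> 15 lines: mirof etre jyepm whc xvi kqf uouk qmiux tvu gqez aox uqj ahm vaa jiu
Hunk 3: at line 4 remove [kqf,uouk] add [bmld,wox] -> 15 lines: mirof etre jyepm whc xvi bmld wox qmiux tvu gqez aox uqj ahm vaa jiu
Hunk 4: at line 6 remove [qmiux,tvu,gqez] add [xzcb,oraw] -> 14 lines: mirof etre jyepm whc xvi bmld wox xzcb oraw aox uqj ahm vaa jiu
Hunk 5: at line 9 remove [aox,uqj] add [xsbrt,jchup] -> 14 lines: mirof etre jyepm whc xvi bmld wox xzcb oraw xsbrt jchup ahm vaa jiu
Hunk 6: at line 4 remove [bmld,wox,xzcb] add [ztdmq,ctu,ltv] -> 14 lines: mirof etre jyepm whc xvi ztdmq ctu ltv oraw xsbrt jchup ahm vaa jiu
Hunk 7: at line 5 remove [ctu,ltv] add [wti,chepg] -> 14 lines: mirof etre jyepm whc xvi ztdmq wti chepg oraw xsbrt jchup ahm vaa jiu
Final line count: 14

Answer: 14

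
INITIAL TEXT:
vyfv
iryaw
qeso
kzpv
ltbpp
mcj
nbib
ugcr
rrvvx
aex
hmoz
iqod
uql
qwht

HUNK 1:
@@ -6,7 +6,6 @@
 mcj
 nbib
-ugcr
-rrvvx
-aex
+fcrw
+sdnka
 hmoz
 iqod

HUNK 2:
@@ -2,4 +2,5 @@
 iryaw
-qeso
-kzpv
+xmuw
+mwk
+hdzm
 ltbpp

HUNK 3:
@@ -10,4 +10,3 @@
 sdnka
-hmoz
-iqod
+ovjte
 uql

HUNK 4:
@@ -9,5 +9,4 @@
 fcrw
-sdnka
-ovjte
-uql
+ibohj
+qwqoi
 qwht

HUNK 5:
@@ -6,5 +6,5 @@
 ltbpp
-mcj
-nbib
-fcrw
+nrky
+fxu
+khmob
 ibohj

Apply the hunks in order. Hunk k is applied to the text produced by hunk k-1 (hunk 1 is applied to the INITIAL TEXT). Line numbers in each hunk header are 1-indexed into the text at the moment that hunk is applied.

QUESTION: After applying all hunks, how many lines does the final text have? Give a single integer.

Hunk 1: at line 6 remove [ugcr,rrvvx,aex] add [fcrw,sdnka] -> 13 lines: vyfv iryaw qeso kzpv ltbpp mcj nbib fcrw sdnka hmoz iqod uql qwht
Hunk 2: at line 2 remove [qeso,kzpv] add [xmuw,mwk,hdzm] -> 14 lines: vyfv iryaw xmuw mwk hdzm ltbpp mcj nbib fcrw sdnka hmoz iqod uql qwht
Hunk 3: at line 10 remove [hmoz,iqod] add [ovjte] -> 13 lines: vyfv iryaw xmuw mwk hdzm ltbpp mcj nbib fcrw sdnka ovjte uql qwht
Hunk 4: at line 9 remove [sdnka,ovjte,uql] add [ibohj,qwqoi] -> 12 lines: vyfv iryaw xmuw mwk hdzm ltbpp mcj nbib fcrw ibohj qwqoi qwht
Hunk 5: at line 6 remove [mcj,nbib,fcrw] add [nrky,fxu,khmob] -> 12 lines: vyfv iryaw xmuw mwk hdzm ltbpp nrky fxu khmob ibohj qwqoi qwht
Final line count: 12

Answer: 12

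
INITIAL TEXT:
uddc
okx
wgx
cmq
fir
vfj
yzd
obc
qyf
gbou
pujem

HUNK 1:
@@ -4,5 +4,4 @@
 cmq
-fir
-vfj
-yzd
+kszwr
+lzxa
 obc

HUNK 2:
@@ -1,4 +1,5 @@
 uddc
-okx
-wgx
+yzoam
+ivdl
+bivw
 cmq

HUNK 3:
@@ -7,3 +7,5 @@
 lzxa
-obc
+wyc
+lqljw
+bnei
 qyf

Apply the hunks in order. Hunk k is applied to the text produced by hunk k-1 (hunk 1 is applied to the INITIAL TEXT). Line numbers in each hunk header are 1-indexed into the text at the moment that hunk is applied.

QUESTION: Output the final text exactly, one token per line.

Answer: uddc
yzoam
ivdl
bivw
cmq
kszwr
lzxa
wyc
lqljw
bnei
qyf
gbou
pujem

Derivation:
Hunk 1: at line 4 remove [fir,vfj,yzd] add [kszwr,lzxa] -> 10 lines: uddc okx wgx cmq kszwr lzxa obc qyf gbou pujem
Hunk 2: at line 1 remove [okx,wgx] add [yzoam,ivdl,bivw] -> 11 lines: uddc yzoam ivdl bivw cmq kszwr lzxa obc qyf gbou pujem
Hunk 3: at line 7 remove [obc] add [wyc,lqljw,bnei] -> 13 lines: uddc yzoam ivdl bivw cmq kszwr lzxa wyc lqljw bnei qyf gbou pujem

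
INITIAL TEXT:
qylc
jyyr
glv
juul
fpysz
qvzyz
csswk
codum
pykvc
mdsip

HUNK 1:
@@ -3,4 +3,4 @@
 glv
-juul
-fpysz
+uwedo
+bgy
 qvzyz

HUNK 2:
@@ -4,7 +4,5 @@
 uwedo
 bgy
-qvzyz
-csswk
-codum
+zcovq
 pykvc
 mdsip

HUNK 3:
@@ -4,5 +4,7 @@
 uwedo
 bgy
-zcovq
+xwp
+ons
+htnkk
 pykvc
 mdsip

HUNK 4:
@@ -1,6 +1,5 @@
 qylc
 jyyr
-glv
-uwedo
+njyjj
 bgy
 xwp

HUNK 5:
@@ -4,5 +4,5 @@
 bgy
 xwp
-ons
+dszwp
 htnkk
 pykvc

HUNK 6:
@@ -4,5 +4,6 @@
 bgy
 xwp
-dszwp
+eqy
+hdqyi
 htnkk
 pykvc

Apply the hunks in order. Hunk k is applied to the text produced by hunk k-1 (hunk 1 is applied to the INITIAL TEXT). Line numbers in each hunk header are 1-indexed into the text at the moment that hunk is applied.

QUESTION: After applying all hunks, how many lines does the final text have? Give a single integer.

Hunk 1: at line 3 remove [juul,fpysz] add [uwedo,bgy] -> 10 lines: qylc jyyr glv uwedo bgy qvzyz csswk codum pykvc mdsip
Hunk 2: at line 4 remove [qvzyz,csswk,codum] add [zcovq] -> 8 lines: qylc jyyr glv uwedo bgy zcovq pykvc mdsip
Hunk 3: at line 4 remove [zcovq] add [xwp,ons,htnkk] -> 10 lines: qylc jyyr glv uwedo bgy xwp ons htnkk pykvc mdsip
Hunk 4: at line 1 remove [glv,uwedo] add [njyjj] -> 9 lines: qylc jyyr njyjj bgy xwp ons htnkk pykvc mdsip
Hunk 5: at line 4 remove [ons] add [dszwp] -> 9 lines: qylc jyyr njyjj bgy xwp dszwp htnkk pykvc mdsip
Hunk 6: at line 4 remove [dszwp] add [eqy,hdqyi] -> 10 lines: qylc jyyr njyjj bgy xwp eqy hdqyi htnkk pykvc mdsip
Final line count: 10

Answer: 10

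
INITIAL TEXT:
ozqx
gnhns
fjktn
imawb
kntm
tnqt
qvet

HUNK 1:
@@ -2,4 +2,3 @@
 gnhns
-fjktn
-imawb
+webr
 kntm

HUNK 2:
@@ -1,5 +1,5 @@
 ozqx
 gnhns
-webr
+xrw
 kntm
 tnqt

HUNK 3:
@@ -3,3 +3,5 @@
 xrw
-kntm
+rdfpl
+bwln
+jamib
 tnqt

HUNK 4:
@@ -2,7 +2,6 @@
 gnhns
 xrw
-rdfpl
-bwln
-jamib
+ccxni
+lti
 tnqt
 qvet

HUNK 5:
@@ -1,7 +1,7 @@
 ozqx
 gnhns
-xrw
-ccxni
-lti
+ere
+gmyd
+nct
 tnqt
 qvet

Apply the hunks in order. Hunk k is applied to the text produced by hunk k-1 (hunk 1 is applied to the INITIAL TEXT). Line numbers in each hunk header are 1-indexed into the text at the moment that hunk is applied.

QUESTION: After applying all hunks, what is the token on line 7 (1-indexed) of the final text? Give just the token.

Hunk 1: at line 2 remove [fjktn,imawb] add [webr] -> 6 lines: ozqx gnhns webr kntm tnqt qvet
Hunk 2: at line 1 remove [webr] add [xrw] -> 6 lines: ozqx gnhns xrw kntm tnqt qvet
Hunk 3: at line 3 remove [kntm] add [rdfpl,bwln,jamib] -> 8 lines: ozqx gnhns xrw rdfpl bwln jamib tnqt qvet
Hunk 4: at line 2 remove [rdfpl,bwln,jamib] add [ccxni,lti] -> 7 lines: ozqx gnhns xrw ccxni lti tnqt qvet
Hunk 5: at line 1 remove [xrw,ccxni,lti] add [ere,gmyd,nct] -> 7 lines: ozqx gnhns ere gmyd nct tnqt qvet
Final line 7: qvet

Answer: qvet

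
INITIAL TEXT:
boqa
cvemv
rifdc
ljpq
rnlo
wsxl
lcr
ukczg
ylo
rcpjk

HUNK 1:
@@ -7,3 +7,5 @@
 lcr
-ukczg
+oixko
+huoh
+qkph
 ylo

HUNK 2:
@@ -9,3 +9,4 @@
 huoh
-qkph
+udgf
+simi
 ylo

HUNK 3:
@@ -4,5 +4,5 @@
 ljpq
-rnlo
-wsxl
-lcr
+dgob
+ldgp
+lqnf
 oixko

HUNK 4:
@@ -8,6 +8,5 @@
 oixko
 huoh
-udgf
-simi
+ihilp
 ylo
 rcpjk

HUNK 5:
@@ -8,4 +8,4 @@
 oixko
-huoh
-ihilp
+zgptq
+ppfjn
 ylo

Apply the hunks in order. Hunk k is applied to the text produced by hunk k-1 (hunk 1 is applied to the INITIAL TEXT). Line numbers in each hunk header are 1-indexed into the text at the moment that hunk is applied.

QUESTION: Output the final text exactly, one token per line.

Answer: boqa
cvemv
rifdc
ljpq
dgob
ldgp
lqnf
oixko
zgptq
ppfjn
ylo
rcpjk

Derivation:
Hunk 1: at line 7 remove [ukczg] add [oixko,huoh,qkph] -> 12 lines: boqa cvemv rifdc ljpq rnlo wsxl lcr oixko huoh qkph ylo rcpjk
Hunk 2: at line 9 remove [qkph] add [udgf,simi] -> 13 lines: boqa cvemv rifdc ljpq rnlo wsxl lcr oixko huoh udgf simi ylo rcpjk
Hunk 3: at line 4 remove [rnlo,wsxl,lcr] add [dgob,ldgp,lqnf] -> 13 lines: boqa cvemv rifdc ljpq dgob ldgp lqnf oixko huoh udgf simi ylo rcpjk
Hunk 4: at line 8 remove [udgf,simi] add [ihilp] -> 12 lines: boqa cvemv rifdc ljpq dgob ldgp lqnf oixko huoh ihilp ylo rcpjk
Hunk 5: at line 8 remove [huoh,ihilp] add [zgptq,ppfjn] -> 12 lines: boqa cvemv rifdc ljpq dgob ldgp lqnf oixko zgptq ppfjn ylo rcpjk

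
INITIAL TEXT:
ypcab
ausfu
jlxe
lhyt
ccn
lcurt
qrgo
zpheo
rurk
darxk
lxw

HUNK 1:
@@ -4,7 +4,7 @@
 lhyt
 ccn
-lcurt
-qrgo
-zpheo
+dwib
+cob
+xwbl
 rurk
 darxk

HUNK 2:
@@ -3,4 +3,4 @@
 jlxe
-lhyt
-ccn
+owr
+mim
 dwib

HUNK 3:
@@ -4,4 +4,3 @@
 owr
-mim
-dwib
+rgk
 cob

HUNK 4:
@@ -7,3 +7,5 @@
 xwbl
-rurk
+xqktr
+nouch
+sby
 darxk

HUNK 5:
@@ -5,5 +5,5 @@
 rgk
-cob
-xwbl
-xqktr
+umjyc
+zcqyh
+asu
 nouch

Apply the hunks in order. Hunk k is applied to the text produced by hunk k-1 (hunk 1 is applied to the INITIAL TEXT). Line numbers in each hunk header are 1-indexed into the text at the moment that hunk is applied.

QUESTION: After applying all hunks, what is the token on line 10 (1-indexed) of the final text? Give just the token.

Hunk 1: at line 4 remove [lcurt,qrgo,zpheo] add [dwib,cob,xwbl] -> 11 lines: ypcab ausfu jlxe lhyt ccn dwib cob xwbl rurk darxk lxw
Hunk 2: at line 3 remove [lhyt,ccn] add [owr,mim] -> 11 lines: ypcab ausfu jlxe owr mim dwib cob xwbl rurk darxk lxw
Hunk 3: at line 4 remove [mim,dwib] add [rgk] -> 10 lines: ypcab ausfu jlxe owr rgk cob xwbl rurk darxk lxw
Hunk 4: at line 7 remove [rurk] add [xqktr,nouch,sby] -> 12 lines: ypcab ausfu jlxe owr rgk cob xwbl xqktr nouch sby darxk lxw
Hunk 5: at line 5 remove [cob,xwbl,xqktr] add [umjyc,zcqyh,asu] -> 12 lines: ypcab ausfu jlxe owr rgk umjyc zcqyh asu nouch sby darxk lxw
Final line 10: sby

Answer: sby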